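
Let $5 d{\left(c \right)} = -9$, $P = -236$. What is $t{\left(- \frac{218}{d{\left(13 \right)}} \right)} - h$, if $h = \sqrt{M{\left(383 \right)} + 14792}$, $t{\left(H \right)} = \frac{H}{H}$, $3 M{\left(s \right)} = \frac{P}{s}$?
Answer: $1 - \frac{2 \sqrt{4882035507}}{1149} \approx -120.62$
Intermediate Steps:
$M{\left(s \right)} = - \frac{236}{3 s}$ ($M{\left(s \right)} = \frac{\left(-236\right) \frac{1}{s}}{3} = - \frac{236}{3 s}$)
$d{\left(c \right)} = - \frac{9}{5}$ ($d{\left(c \right)} = \frac{1}{5} \left(-9\right) = - \frac{9}{5}$)
$t{\left(H \right)} = 1$
$h = \frac{2 \sqrt{4882035507}}{1149}$ ($h = \sqrt{- \frac{236}{3 \cdot 383} + 14792} = \sqrt{\left(- \frac{236}{3}\right) \frac{1}{383} + 14792} = \sqrt{- \frac{236}{1149} + 14792} = \sqrt{\frac{16995772}{1149}} = \frac{2 \sqrt{4882035507}}{1149} \approx 121.62$)
$t{\left(- \frac{218}{d{\left(13 \right)}} \right)} - h = 1 - \frac{2 \sqrt{4882035507}}{1149}$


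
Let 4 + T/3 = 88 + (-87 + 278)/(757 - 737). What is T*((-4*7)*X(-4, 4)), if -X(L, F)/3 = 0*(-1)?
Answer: 0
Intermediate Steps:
X(L, F) = 0 (X(L, F) = -0*(-1) = -3*0 = 0)
T = 5613/20 (T = -12 + 3*(88 + (-87 + 278)/(757 - 737)) = -12 + 3*(88 + 191/20) = -12 + 3*(1951/20) = -12 + 5853/20 = 5613/20 ≈ 280.65)
T*((-4*7)*X(-4, 4)) = 5613*(-4*7*0)/20 = 5613*(-28*0)/20 = (5613/20)*0 = 0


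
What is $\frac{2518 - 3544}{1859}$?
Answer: $- \frac{1026}{1859} \approx -0.55191$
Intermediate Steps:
$\frac{2518 - 3544}{1859} = \left(2518 - 3544\right) \frac{1}{1859} = \left(-1026\right) \frac{1}{1859} = - \frac{1026}{1859}$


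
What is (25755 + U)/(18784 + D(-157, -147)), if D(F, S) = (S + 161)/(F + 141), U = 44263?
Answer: 560144/150265 ≈ 3.7277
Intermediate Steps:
D(F, S) = (161 + S)/(141 + F)
(25755 + U)/(18784 + D(-157, -147)) = (25755 + 44263)/(18784 + (161 - 147)/(141 - 157)) = 70018/(18784 + 14/(-16)) = 70018/(18784 - 1/16*14) = 70018/(18784 - 7/8) = 70018/(150265/8) = 70018*(8/150265) = 560144/150265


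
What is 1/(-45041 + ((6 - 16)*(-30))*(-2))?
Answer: -1/45641 ≈ -2.1910e-5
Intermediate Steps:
1/(-45041 + ((6 - 16)*(-30))*(-2)) = 1/(-45041 - 10*(-30)*(-2)) = 1/(-45041 + 300*(-2)) = 1/(-45041 - 600) = 1/(-45641) = -1/45641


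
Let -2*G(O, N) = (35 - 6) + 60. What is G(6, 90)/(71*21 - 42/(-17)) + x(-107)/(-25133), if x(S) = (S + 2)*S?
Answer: -608517059/1276203474 ≈ -0.47682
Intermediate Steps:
G(O, N) = -89/2 (G(O, N) = -((35 - 6) + 60)/2 = -(29 + 60)/2 = -½*89 = -89/2)
x(S) = S*(2 + S) (x(S) = (2 + S)*S = S*(2 + S))
G(6, 90)/(71*21 - 42/(-17)) + x(-107)/(-25133) = -89/(2*(71*21 - 42/(-17))) - 107*(2 - 107)/(-25133) = -89/(2*(1491 - 42*(-1/17))) - 107*(-105)*(-1/25133) = -89/(2*(1491 + 42/17)) + 11235*(-1/25133) = -89/(2*25389/17) - 11235/25133 = -89/2*17/25389 - 11235/25133 = -1513/50778 - 11235/25133 = -608517059/1276203474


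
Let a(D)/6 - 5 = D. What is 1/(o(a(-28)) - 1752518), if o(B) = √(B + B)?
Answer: -876259/1535659670300 - I*√69/1535659670300 ≈ -5.7061e-7 - 5.4092e-12*I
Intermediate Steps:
a(D) = 30 + 6*D
o(B) = √2*√B (o(B) = √(2*B) = √2*√B)
1/(o(a(-28)) - 1752518) = 1/(√2*√(30 + 6*(-28)) - 1752518) = 1/(√2*√(30 - 168) - 1752518) = 1/(√2*√(-138) - 1752518) = 1/(√2*(I*√138) - 1752518) = 1/(2*I*√69 - 1752518) = 1/(-1752518 + 2*I*√69)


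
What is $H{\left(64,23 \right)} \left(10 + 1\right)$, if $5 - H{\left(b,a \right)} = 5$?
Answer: $0$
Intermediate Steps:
$H{\left(b,a \right)} = 0$ ($H{\left(b,a \right)} = 5 - 5 = 0$)
$H{\left(64,23 \right)} \left(10 + 1\right) = 0 \left(10 + 1\right) = 0 \cdot 11 = 0$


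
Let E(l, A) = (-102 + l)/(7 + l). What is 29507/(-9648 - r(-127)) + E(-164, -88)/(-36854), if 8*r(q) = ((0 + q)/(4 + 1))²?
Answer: -17073239136557/5629069880431 ≈ -3.0330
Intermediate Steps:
E(l, A) = (-102 + l)/(7 + l)
r(q) = q²/200 (r(q) = ((0 + q)/(4 + 1))²/8 = (q/5)²/8 = (q²/25)/8 = q²/200)
29507/(-9648 - r(-127)) + E(-164, -88)/(-36854) = 29507/(-9648 - (-127)²/200) + ((-102 - 164)/(7 - 164))/(-36854) = 29507/(-9648 - 16129/200) + (-266/(-157))*(-1/36854) = 29507/(-9648 - 1*16129/200) - 1/157*(-266)*(-1/36854) = 29507/(-9648 - 16129/200) + (266/157)*(-1/36854) = 29507/(-1945729/200) - 133/2893039 = 29507*(-200/1945729) - 133/2893039 = -5901400/1945729 - 133/2893039 = -17073239136557/5629069880431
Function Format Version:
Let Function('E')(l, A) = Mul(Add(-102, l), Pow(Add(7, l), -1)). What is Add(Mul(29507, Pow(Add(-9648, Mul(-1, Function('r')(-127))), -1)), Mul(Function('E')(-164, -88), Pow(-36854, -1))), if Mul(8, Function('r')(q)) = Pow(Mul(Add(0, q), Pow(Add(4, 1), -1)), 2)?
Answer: Rational(-17073239136557, 5629069880431) ≈ -3.0330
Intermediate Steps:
Function('E')(l, A) = Mul(Pow(Add(7, l), -1), Add(-102, l))
Function('r')(q) = Mul(Rational(1, 200), Pow(q, 2)) (Function('r')(q) = Mul(Rational(1, 8), Pow(Mul(Add(0, q), Pow(Add(4, 1), -1)), 2)) = Mul(Rational(1, 8), Pow(Mul(q, Pow(5, -1)), 2)) = Mul(Rational(1, 8), Pow(Mul(q, Rational(1, 5)), 2)) = Mul(Rational(1, 8), Pow(Mul(Rational(1, 5), q), 2)) = Mul(Rational(1, 8), Mul(Rational(1, 25), Pow(q, 2))) = Mul(Rational(1, 200), Pow(q, 2)))
Add(Mul(29507, Pow(Add(-9648, Mul(-1, Function('r')(-127))), -1)), Mul(Function('E')(-164, -88), Pow(-36854, -1))) = Add(Mul(29507, Pow(Add(-9648, Mul(-1, Mul(Rational(1, 200), Pow(-127, 2)))), -1)), Mul(Mul(Pow(Add(7, -164), -1), Add(-102, -164)), Pow(-36854, -1))) = Add(Mul(29507, Pow(Add(-9648, Mul(-1, Mul(Rational(1, 200), 16129))), -1)), Mul(Mul(Pow(-157, -1), -266), Rational(-1, 36854))) = Add(Mul(29507, Pow(Add(-9648, Mul(-1, Rational(16129, 200))), -1)), Mul(Mul(Rational(-1, 157), -266), Rational(-1, 36854))) = Add(Mul(29507, Pow(Add(-9648, Rational(-16129, 200)), -1)), Mul(Rational(266, 157), Rational(-1, 36854))) = Add(Mul(29507, Pow(Rational(-1945729, 200), -1)), Rational(-133, 2893039)) = Add(Mul(29507, Rational(-200, 1945729)), Rational(-133, 2893039)) = Add(Rational(-5901400, 1945729), Rational(-133, 2893039)) = Rational(-17073239136557, 5629069880431)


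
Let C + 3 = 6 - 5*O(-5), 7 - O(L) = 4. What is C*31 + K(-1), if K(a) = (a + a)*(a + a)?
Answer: -368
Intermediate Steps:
K(a) = 4*a**2 (K(a) = (2*a)*(2*a) = 4*a**2)
O(L) = 3 (O(L) = 7 - 1*4 = 7 - 4 = 3)
C = -12 (C = -3 + (6 - 5*3) = -3 + (6 - 15) = -3 - 9 = -12)
C*31 + K(-1) = -12*31 + 4*(-1)**2 = -372 + 4*1 = -372 + 4 = -368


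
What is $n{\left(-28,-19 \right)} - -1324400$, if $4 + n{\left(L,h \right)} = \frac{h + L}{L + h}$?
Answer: $1324397$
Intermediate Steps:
$n{\left(L,h \right)} = -3$ ($n{\left(L,h \right)} = -4 + \frac{h + L}{L + h} = -4 + \frac{L + h}{L + h} = -4 + 1 = -3$)
$n{\left(-28,-19 \right)} - -1324400 = -3 - -1324400 = -3 + 1324400 = 1324397$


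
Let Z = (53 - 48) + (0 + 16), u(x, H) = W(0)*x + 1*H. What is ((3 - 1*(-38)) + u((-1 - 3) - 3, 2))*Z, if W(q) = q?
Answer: 903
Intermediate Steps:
u(x, H) = H (u(x, H) = 0*x + 1*H = 0 + H = H)
Z = 21 (Z = 5 + 16 = 21)
((3 - 1*(-38)) + u((-1 - 3) - 3, 2))*Z = ((3 - 1*(-38)) + 2)*21 = ((3 + 38) + 2)*21 = (41 + 2)*21 = 43*21 = 903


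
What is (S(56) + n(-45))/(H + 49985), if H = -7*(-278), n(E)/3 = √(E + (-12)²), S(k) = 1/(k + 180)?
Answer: 1/12255716 + 9*√11/51931 ≈ 0.00057488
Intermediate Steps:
S(k) = 1/(180 + k)
n(E) = 3*√(144 + E) (n(E) = 3*√(E + (-12)²) = 3*√(E + 144) = 3*√(144 + E))
H = 1946
(S(56) + n(-45))/(H + 49985) = (1/(180 + 56) + 3*√(144 - 45))/(1946 + 49985) = (1/236 + 3*√99)/51931 = (1/236 + 3*(3*√11))*(1/51931) = (1/236 + 9*√11)*(1/51931) = 1/12255716 + 9*√11/51931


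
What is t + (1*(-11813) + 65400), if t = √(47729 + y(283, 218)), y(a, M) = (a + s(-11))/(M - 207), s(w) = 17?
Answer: 53587 + √5778509/11 ≈ 53806.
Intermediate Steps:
y(a, M) = (17 + a)/(-207 + M) (y(a, M) = (a + 17)/(M - 207) = (17 + a)/(-207 + M))
t = √5778509/11 (t = √(47729 + (17 + 283)/(-207 + 218)) = √(47729 + 300/11) = √(525319/11) = √5778509/11 ≈ 218.53)
t + (1*(-11813) + 65400) = √5778509/11 + (1*(-11813) + 65400) = √5778509/11 + (-11813 + 65400) = √5778509/11 + 53587 = 53587 + √5778509/11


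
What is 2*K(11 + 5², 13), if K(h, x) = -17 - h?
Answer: -106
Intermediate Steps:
2*K(11 + 5², 13) = 2*(-17 - (11 + 5²)) = 2*(-17 - (11 + 25)) = 2*(-17 - 1*36) = 2*(-17 - 36) = 2*(-53) = -106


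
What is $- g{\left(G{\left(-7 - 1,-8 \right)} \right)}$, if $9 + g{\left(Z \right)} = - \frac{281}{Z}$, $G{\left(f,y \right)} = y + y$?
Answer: $- \frac{137}{16} \approx -8.5625$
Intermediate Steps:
$G{\left(f,y \right)} = 2 y$
$g{\left(Z \right)} = -9 - \frac{281}{Z}$
$- g{\left(G{\left(-7 - 1,-8 \right)} \right)} = - (-9 - \frac{281}{2 \left(-8\right)}) = - (-9 - \frac{281}{-16}) = - (-9 - - \frac{281}{16}) = - (-9 + \frac{281}{16}) = \left(-1\right) \frac{137}{16} = - \frac{137}{16}$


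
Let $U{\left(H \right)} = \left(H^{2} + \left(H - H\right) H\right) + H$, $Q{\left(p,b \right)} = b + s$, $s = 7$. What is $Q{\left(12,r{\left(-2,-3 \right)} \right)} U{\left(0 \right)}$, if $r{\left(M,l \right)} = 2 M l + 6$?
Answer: $0$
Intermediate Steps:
$r{\left(M,l \right)} = 6 + 2 M l$ ($r{\left(M,l \right)} = 2 M l + 6 = 6 + 2 M l$)
$Q{\left(p,b \right)} = 7 + b$ ($Q{\left(p,b \right)} = b + 7 = 7 + b$)
$U{\left(H \right)} = H + H^{2}$ ($U{\left(H \right)} = \left(H^{2} + 0 H\right) + H = \left(H^{2} + 0\right) + H = H^{2} + H = H + H^{2}$)
$Q{\left(12,r{\left(-2,-3 \right)} \right)} U{\left(0 \right)} = \left(7 + \left(6 + 2 \left(-2\right) \left(-3\right)\right)\right) 0 \left(1 + 0\right) = \left(7 + \left(6 + 12\right)\right) 0 \cdot 1 = \left(7 + 18\right) 0 = 25 \cdot 0 = 0$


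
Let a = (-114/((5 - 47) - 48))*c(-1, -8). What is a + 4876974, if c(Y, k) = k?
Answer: 73154458/15 ≈ 4.8770e+6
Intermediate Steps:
a = -152/15 (a = (-114/((5 - 47) - 48))*(-8) = (-114/(-42 - 48))*(-8) = (-114/(-90))*(-8) = -1/90*(-114)*(-8) = (19/15)*(-8) = -152/15 ≈ -10.133)
a + 4876974 = -152/15 + 4876974 = 73154458/15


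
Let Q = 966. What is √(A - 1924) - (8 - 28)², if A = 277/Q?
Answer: -400 + I*√1795124562/966 ≈ -400.0 + 43.86*I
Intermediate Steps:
A = 277/966 ≈ 0.28675
√(A - 1924) - (8 - 28)² = √(277/966 - 1924) - (8 - 28)² = √(-1858307/966) - 1*(-20)² = I*√1795124562/966 - 1*400 = I*√1795124562/966 - 400 = -400 + I*√1795124562/966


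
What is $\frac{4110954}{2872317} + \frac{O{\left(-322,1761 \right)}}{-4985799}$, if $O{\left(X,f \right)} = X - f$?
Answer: $\frac{976303494217}{681942629823} \approx 1.4317$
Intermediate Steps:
$\frac{4110954}{2872317} + \frac{O{\left(-322,1761 \right)}}{-4985799} = \frac{4110954}{2872317} + \frac{-322 - 1761}{-4985799} = 4110954 \cdot \frac{1}{2872317} + \left(-322 - 1761\right) \left(- \frac{1}{4985799}\right) = \frac{1370318}{957439} - - \frac{2083}{4985799} = \frac{1370318}{957439} + \frac{2083}{4985799} = \frac{976303494217}{681942629823}$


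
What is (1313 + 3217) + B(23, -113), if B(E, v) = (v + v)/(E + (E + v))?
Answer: 303736/67 ≈ 4533.4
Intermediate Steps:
B(E, v) = 2*v/(v + 2*E) (B(E, v) = (2*v)/(v + 2*E) = 2*v/(v + 2*E))
(1313 + 3217) + B(23, -113) = (1313 + 3217) + 2*(-113)/(-113 + 2*23) = 4530 + 2*(-113)/(-113 + 46) = 4530 + 2*(-113)/(-67) = 4530 + 2*(-113)*(-1/67) = 4530 + 226/67 = 303736/67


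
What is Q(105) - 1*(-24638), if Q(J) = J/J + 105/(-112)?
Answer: 394209/16 ≈ 24638.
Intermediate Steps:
Q(J) = 1/16 (Q(J) = 1 + 105*(-1/112) = 1 - 15/16 = 1/16)
Q(105) - 1*(-24638) = 1/16 - 1*(-24638) = 1/16 + 24638 = 394209/16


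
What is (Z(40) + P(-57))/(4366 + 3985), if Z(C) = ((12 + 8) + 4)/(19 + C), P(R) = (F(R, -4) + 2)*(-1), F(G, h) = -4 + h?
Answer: 54/70387 ≈ 0.00076719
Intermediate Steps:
P(R) = 6 (P(R) = ((-4 - 4) + 2)*(-1) = (-8 + 2)*(-1) = -6*(-1) = 6)
Z(C) = 24/(19 + C) (Z(C) = (20 + 4)/(19 + C) = 24/(19 + C))
(Z(40) + P(-57))/(4366 + 3985) = (24/(19 + 40) + 6)/(4366 + 3985) = (24/59 + 6)/8351 = (24*(1/59) + 6)*(1/8351) = (24/59 + 6)*(1/8351) = (378/59)*(1/8351) = 54/70387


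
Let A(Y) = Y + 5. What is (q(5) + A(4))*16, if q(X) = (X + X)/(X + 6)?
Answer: 1744/11 ≈ 158.55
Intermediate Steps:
A(Y) = 5 + Y
q(X) = 2*X/(6 + X) (q(X) = (2*X)/(6 + X) = 2*X/(6 + X))
(q(5) + A(4))*16 = (2*5/(6 + 5) + (5 + 4))*16 = (2*5/11 + 9)*16 = (2*5*(1/11) + 9)*16 = (10/11 + 9)*16 = (109/11)*16 = 1744/11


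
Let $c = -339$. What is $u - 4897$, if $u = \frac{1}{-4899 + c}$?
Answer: $- \frac{25650487}{5238} \approx -4897.0$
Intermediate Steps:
$u = - \frac{1}{5238}$ ($u = \frac{1}{-4899 - 339} = \frac{1}{-5238} = - \frac{1}{5238} \approx -0.00019091$)
$u - 4897 = - \frac{1}{5238} - 4897 = - \frac{25650487}{5238}$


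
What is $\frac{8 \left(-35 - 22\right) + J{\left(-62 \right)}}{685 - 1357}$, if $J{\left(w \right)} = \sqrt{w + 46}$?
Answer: $\frac{19}{28} - \frac{i}{168} \approx 0.67857 - 0.0059524 i$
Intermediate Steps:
$J{\left(w \right)} = \sqrt{46 + w}$
$\frac{8 \left(-35 - 22\right) + J{\left(-62 \right)}}{685 - 1357} = \frac{8 \left(-35 - 22\right) + \sqrt{46 - 62}}{685 - 1357} = \frac{8 \left(-57\right) + \sqrt{-16}}{-672} = \left(-456 + 4 i\right) \left(- \frac{1}{672}\right) = \frac{19}{28} - \frac{i}{168}$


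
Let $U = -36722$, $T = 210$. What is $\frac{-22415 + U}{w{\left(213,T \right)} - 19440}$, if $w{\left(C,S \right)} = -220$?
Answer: $\frac{59137}{19660} \approx 3.008$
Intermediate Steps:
$\frac{-22415 + U}{w{\left(213,T \right)} - 19440} = \frac{-22415 - 36722}{-220 - 19440} = - \frac{59137}{-19660} = \left(-59137\right) \left(- \frac{1}{19660}\right) = \frac{59137}{19660}$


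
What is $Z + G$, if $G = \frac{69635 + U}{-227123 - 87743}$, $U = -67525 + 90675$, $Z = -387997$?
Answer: $- \frac{122167156187}{314866} \approx -3.88 \cdot 10^{5}$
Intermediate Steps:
$U = 23150$
$G = - \frac{92785}{314866}$ ($G = \frac{69635 + 23150}{-227123 - 87743} = \frac{92785}{-314866} = 92785 \left(- \frac{1}{314866}\right) = - \frac{92785}{314866} \approx -0.29468$)
$Z + G = -387997 - \frac{92785}{314866} = - \frac{122167156187}{314866}$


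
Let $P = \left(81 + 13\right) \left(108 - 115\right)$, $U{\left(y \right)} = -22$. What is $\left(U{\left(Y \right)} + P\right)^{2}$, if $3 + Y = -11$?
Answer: $462400$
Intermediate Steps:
$Y = -14$ ($Y = -3 - 11 = -14$)
$P = -658$ ($P = 94 \left(-7\right) = -658$)
$\left(U{\left(Y \right)} + P\right)^{2} = \left(-22 - 658\right)^{2} = \left(-680\right)^{2} = 462400$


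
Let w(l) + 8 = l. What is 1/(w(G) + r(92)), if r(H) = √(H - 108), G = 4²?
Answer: ⅒ - I/20 ≈ 0.1 - 0.05*I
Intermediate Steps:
G = 16
w(l) = -8 + l
r(H) = √(-108 + H)
1/(w(G) + r(92)) = 1/((-8 + 16) + √(-108 + 92)) = 1/(8 + √(-16)) = 1/(8 + 4*I) = (8 - 4*I)/80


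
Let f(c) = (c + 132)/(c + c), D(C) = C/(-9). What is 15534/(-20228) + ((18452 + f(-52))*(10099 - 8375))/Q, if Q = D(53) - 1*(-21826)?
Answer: 2894004654741/1986197434 ≈ 1457.1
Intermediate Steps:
D(C) = -C/9 (D(C) = C*(-1/9) = -C/9)
f(c) = (132 + c)/(2*c) (f(c) = (132 + c)/((2*c)) = (132 + c)*(1/(2*c)) = (132 + c)/(2*c))
Q = 196381/9 (Q = -1/9*53 - 1*(-21826) = -53/9 + 21826 = 196381/9 ≈ 21820.)
15534/(-20228) + ((18452 + f(-52))*(10099 - 8375))/Q = 15534/(-20228) + ((18452 + (1/2)*(132 - 52)/(-52))*(10099 - 8375))/(196381/9) = 15534*(-1/20228) + ((18452 + (1/2)*(-1/52)*80)*1724)*(9/196381) = -7767/10114 + ((18452 - 10/13)*1724)*(9/196381) = -7767/10114 + ((239866/13)*1724)*(9/196381) = -7767/10114 + (413528984/13)*(9/196381) = -7767/10114 + 3721760856/2552953 = 2894004654741/1986197434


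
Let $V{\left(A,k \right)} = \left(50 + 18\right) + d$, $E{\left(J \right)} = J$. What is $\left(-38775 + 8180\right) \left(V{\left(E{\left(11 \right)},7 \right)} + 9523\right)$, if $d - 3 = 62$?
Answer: $-295425320$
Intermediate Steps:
$d = 65$ ($d = 3 + 62 = 65$)
$V{\left(A,k \right)} = 133$ ($V{\left(A,k \right)} = \left(50 + 18\right) + 65 = 68 + 65 = 133$)
$\left(-38775 + 8180\right) \left(V{\left(E{\left(11 \right)},7 \right)} + 9523\right) = \left(-38775 + 8180\right) \left(133 + 9523\right) = \left(-30595\right) 9656 = -295425320$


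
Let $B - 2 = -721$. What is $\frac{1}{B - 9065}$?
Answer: $- \frac{1}{9784} \approx -0.00010221$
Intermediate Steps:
$B = -719$ ($B = 2 - 721 = -719$)
$\frac{1}{B - 9065} = \frac{1}{-719 - 9065} = \frac{1}{-9784} = - \frac{1}{9784}$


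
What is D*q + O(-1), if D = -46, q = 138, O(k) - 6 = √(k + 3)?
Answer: -6342 + √2 ≈ -6340.6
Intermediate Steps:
O(k) = 6 + √(3 + k) (O(k) = 6 + √(k + 3) = 6 + √(3 + k))
D*q + O(-1) = -46*138 + (6 + √(3 - 1)) = -6348 + (6 + √2) = -6342 + √2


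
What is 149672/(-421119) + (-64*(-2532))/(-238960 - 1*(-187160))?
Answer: -9499312664/2726745525 ≈ -3.4838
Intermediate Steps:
149672/(-421119) + (-64*(-2532))/(-238960 - 1*(-187160)) = 149672*(-1/421119) + 162048/(-238960 + 187160) = -149672/421119 + 162048/(-51800) = -149672/421119 + 162048*(-1/51800) = -149672/421119 - 20256/6475 = -9499312664/2726745525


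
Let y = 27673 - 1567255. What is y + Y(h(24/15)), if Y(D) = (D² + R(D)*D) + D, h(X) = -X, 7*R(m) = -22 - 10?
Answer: -269425402/175 ≈ -1.5396e+6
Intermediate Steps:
y = -1539582
R(m) = -32/7 (R(m) = (-22 - 10)/7 = (⅐)*(-32) = -32/7)
Y(D) = D² - 25*D/7 (Y(D) = (D² - 32*D/7) + D = D² - 25*D/7)
y + Y(h(24/15)) = -1539582 + (-24/15)*(-25 + 7*(-24/15))/7 = -1539582 + (-1*8/5)*(-25 + 7*(-1*8/5))/7 = -1539582 + (⅐)*(-8/5)*(-25 + 7*(-8/5)) = -1539582 + (⅐)*(-8/5)*(-25 - 56/5) = -1539582 + (⅐)*(-8/5)*(-181/5) = -1539582 + 1448/175 = -269425402/175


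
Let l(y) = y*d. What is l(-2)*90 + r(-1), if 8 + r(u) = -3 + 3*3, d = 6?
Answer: -1082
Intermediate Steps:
r(u) = -2 (r(u) = -8 + (-3 + 3*3) = -8 + (-3 + 9) = -8 + 6 = -2)
l(y) = 6*y (l(y) = y*6 = 6*y)
l(-2)*90 + r(-1) = (6*(-2))*90 - 2 = -12*90 - 2 = -1080 - 2 = -1082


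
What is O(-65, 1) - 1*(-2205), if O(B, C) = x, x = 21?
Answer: 2226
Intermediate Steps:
O(B, C) = 21
O(-65, 1) - 1*(-2205) = 21 - 1*(-2205) = 21 + 2205 = 2226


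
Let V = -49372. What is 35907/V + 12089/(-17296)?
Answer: -304476395/213484528 ≈ -1.4262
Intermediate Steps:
35907/V + 12089/(-17296) = 35907/(-49372) + 12089/(-17296) = 35907*(-1/49372) + 12089*(-1/17296) = -35907/49372 - 12089/17296 = -304476395/213484528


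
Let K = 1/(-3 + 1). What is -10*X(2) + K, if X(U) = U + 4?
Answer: -121/2 ≈ -60.500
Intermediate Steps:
K = -½ (K = 1/(-2) = -½ ≈ -0.50000)
X(U) = 4 + U
-10*X(2) + K = -10*(4 + 2) - ½ = -10*6 - ½ = -60 - ½ = -121/2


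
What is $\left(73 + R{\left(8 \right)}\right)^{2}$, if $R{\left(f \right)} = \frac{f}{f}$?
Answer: $5476$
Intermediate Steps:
$R{\left(f \right)} = 1$
$\left(73 + R{\left(8 \right)}\right)^{2} = \left(73 + 1\right)^{2} = 74^{2} = 5476$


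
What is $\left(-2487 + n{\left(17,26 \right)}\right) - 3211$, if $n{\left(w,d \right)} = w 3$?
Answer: $-5647$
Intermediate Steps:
$n{\left(w,d \right)} = 3 w$
$\left(-2487 + n{\left(17,26 \right)}\right) - 3211 = \left(-2487 + 3 \cdot 17\right) - 3211 = \left(-2487 + 51\right) - 3211 = -2436 - 3211 = -5647$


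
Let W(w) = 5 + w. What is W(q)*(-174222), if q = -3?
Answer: -348444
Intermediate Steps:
W(q)*(-174222) = (5 - 3)*(-174222) = 2*(-174222) = -348444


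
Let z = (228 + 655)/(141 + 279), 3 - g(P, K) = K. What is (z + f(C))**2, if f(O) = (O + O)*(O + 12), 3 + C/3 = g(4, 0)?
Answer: 779689/176400 ≈ 4.4200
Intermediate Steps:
g(P, K) = 3 - K
C = 0 (C = -9 + 3*(3 - 1*0) = -9 + 3*(3 + 0) = -9 + 3*3 = -9 + 9 = 0)
z = 883/420 ≈ 2.1024
f(O) = 2*O*(12 + O) (f(O) = (2*O)*(12 + O) = 2*O*(12 + O))
(z + f(C))**2 = (883/420 + 2*0*(12 + 0))**2 = (883/420 + 2*0*12)**2 = (883/420 + 0)**2 = (883/420)**2 = 779689/176400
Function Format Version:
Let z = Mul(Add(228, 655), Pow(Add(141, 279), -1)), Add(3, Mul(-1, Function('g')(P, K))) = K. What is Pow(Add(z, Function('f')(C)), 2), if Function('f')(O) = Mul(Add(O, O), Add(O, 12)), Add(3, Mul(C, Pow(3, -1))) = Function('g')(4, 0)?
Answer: Rational(779689, 176400) ≈ 4.4200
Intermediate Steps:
Function('g')(P, K) = Add(3, Mul(-1, K))
C = 0 (C = Add(-9, Mul(3, Add(3, Mul(-1, 0)))) = Add(-9, Mul(3, Add(3, 0))) = Add(-9, Mul(3, 3)) = Add(-9, 9) = 0)
z = Rational(883, 420) (z = Mul(883, Pow(420, -1)) = Mul(883, Rational(1, 420)) = Rational(883, 420) ≈ 2.1024)
Function('f')(O) = Mul(2, O, Add(12, O)) (Function('f')(O) = Mul(Mul(2, O), Add(12, O)) = Mul(2, O, Add(12, O)))
Pow(Add(z, Function('f')(C)), 2) = Pow(Add(Rational(883, 420), Mul(2, 0, Add(12, 0))), 2) = Pow(Add(Rational(883, 420), Mul(2, 0, 12)), 2) = Pow(Add(Rational(883, 420), 0), 2) = Pow(Rational(883, 420), 2) = Rational(779689, 176400)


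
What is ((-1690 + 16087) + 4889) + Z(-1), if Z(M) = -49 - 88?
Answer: 19149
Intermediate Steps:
Z(M) = -137
((-1690 + 16087) + 4889) + Z(-1) = ((-1690 + 16087) + 4889) - 137 = (14397 + 4889) - 137 = 19286 - 137 = 19149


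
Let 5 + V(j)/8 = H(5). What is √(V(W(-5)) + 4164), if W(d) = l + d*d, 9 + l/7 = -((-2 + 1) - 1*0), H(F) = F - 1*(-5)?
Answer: 2*√1051 ≈ 64.838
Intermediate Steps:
H(F) = 5 + F (H(F) = F + 5 = 5 + F)
l = -56 (l = -63 + 7*(-((-2 + 1) - 1*0)) = -63 + 7*(-(-1 + 0)) = -63 + 7*(-1*(-1)) = -63 + 7*1 = -63 + 7 = -56)
W(d) = -56 + d² (W(d) = -56 + d*d = -56 + d²)
V(j) = 40 (V(j) = -40 + 8*(5 + 5) = -40 + 8*10 = -40 + 80 = 40)
√(V(W(-5)) + 4164) = √(40 + 4164) = √4204 = 2*√1051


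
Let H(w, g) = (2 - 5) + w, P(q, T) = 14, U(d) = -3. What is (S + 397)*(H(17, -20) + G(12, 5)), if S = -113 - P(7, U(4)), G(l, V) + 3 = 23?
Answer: 9180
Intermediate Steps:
G(l, V) = 20 (G(l, V) = -3 + 23 = 20)
H(w, g) = -3 + w
S = -127 (S = -113 - 1*14 = -113 - 14 = -127)
(S + 397)*(H(17, -20) + G(12, 5)) = (-127 + 397)*((-3 + 17) + 20) = 270*(14 + 20) = 270*34 = 9180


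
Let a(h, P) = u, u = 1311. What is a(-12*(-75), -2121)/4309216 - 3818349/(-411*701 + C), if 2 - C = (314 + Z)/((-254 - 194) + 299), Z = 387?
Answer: 204309648171513/15415336850720 ≈ 13.254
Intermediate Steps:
a(h, P) = 1311
C = 999/149 (C = 2 - (314 + 387)/((-254 - 194) + 299) = 2 - 701/(-448 + 299) = 2 - 701/(-149) = 2 - 701*(-1)/149 = 2 - 1*(-701/149) = 2 + 701/149 = 999/149 ≈ 6.7047)
a(-12*(-75), -2121)/4309216 - 3818349/(-411*701 + C) = 1311/4309216 - 3818349/(-411*701 + 999/149) = 1311*(1/4309216) - 3818349/(-288111 + 999/149) = 1311/4309216 - 3818349/(-42927540/149) = 1311/4309216 - 3818349*(-149/42927540) = 1311/4309216 + 189644667/14309180 = 204309648171513/15415336850720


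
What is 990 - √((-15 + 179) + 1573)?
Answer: 990 - 3*√193 ≈ 948.32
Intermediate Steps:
990 - √((-15 + 179) + 1573) = 990 - √(164 + 1573) = 990 - √1737 = 990 - 3*√193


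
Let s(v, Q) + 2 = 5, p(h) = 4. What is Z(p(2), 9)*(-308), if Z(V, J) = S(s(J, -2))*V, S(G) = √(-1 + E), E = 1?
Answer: 0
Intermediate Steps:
s(v, Q) = 3 (s(v, Q) = -2 + 5 = 3)
S(G) = 0 (S(G) = √(-1 + 1) = √0 = 0)
Z(V, J) = 0 (Z(V, J) = 0*V = 0)
Z(p(2), 9)*(-308) = 0*(-308) = 0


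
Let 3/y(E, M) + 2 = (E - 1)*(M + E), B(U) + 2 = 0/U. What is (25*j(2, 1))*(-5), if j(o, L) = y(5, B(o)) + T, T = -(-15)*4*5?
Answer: -75075/2 ≈ -37538.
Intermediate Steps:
B(U) = -2 (B(U) = -2 + 0/U = -2 + 0 = -2)
y(E, M) = 3/(-2 + (-1 + E)*(E + M)) (y(E, M) = 3/(-2 + (E - 1)*(M + E)) = 3/(-2 + (-1 + E)*(E + M)))
T = 300 (T = -5*(-12)*5 = 60*5 = 300)
j(o, L) = 3003/10 (j(o, L) = 3/(-2 + 5² - 1*5 - 1*(-2) + 5*(-2)) + 300 = 3/(-2 + 25 - 5 + 2 - 10) + 300 = 3/10 + 300 = 3003/10)
(25*j(2, 1))*(-5) = (25*(3003/10))*(-5) = (15015/2)*(-5) = -75075/2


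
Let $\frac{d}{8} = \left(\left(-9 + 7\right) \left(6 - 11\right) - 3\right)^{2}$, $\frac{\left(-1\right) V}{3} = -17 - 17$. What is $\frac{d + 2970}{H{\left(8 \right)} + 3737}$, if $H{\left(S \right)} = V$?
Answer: $\frac{3362}{3839} \approx 0.87575$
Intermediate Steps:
$V = 102$ ($V = - 3 \left(-17 - 17\right) = \left(-3\right) \left(-34\right) = 102$)
$H{\left(S \right)} = 102$
$d = 392$ ($d = 8 \left(\left(-9 + 7\right) \left(6 - 11\right) - 3\right)^{2} = 8 \left(\left(-2\right) \left(-5\right) - 3\right)^{2} = 8 \left(10 - 3\right)^{2} = 8 \cdot 7^{2} = 8 \cdot 49 = 392$)
$\frac{d + 2970}{H{\left(8 \right)} + 3737} = \frac{392 + 2970}{102 + 3737} = \frac{3362}{3839}$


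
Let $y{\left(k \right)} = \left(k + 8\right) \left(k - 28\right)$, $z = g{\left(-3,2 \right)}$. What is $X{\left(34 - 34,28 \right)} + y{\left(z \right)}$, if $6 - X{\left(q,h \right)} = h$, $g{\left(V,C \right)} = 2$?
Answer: $-282$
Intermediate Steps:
$X{\left(q,h \right)} = 6 - h$
$z = 2$
$y{\left(k \right)} = \left(-28 + k\right) \left(8 + k\right)$ ($y{\left(k \right)} = \left(8 + k\right) \left(-28 + k\right) = \left(-28 + k\right) \left(8 + k\right)$)
$X{\left(34 - 34,28 \right)} + y{\left(z \right)} = \left(6 - 28\right) - \left(264 - 4\right) = \left(6 - 28\right) - 260 = -22 - 260 = -282$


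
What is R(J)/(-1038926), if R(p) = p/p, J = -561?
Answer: -1/1038926 ≈ -9.6253e-7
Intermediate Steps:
R(p) = 1
R(J)/(-1038926) = 1/(-1038926) = 1*(-1/1038926) = -1/1038926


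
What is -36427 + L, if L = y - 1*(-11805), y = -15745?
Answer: -40367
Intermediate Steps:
L = -3940 (L = -15745 - 1*(-11805) = -15745 + 11805 = -3940)
-36427 + L = -36427 - 3940 = -40367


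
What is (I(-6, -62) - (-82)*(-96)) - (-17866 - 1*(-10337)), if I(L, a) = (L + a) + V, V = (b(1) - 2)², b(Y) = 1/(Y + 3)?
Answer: -6527/16 ≈ -407.94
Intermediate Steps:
b(Y) = 1/(3 + Y)
V = 49/16 (V = (1/(3 + 1) - 2)² = (1/4 - 2)² = (¼ - 2)² = (-7/4)² = 49/16 ≈ 3.0625)
I(L, a) = 49/16 + L + a (I(L, a) = (L + a) + 49/16 = 49/16 + L + a)
(I(-6, -62) - (-82)*(-96)) - (-17866 - 1*(-10337)) = ((49/16 - 6 - 62) - (-82)*(-96)) - (-17866 - 1*(-10337)) = (-1039/16 - 1*7872) - (-17866 + 10337) = (-1039/16 - 7872) - 1*(-7529) = -126991/16 + 7529 = -6527/16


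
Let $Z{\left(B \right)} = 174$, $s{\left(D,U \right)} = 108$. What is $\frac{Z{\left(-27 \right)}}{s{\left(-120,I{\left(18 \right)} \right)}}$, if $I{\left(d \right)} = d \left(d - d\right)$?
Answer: $\frac{29}{18} \approx 1.6111$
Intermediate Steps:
$I{\left(d \right)} = 0$ ($I{\left(d \right)} = d 0 = 0$)
$\frac{Z{\left(-27 \right)}}{s{\left(-120,I{\left(18 \right)} \right)}} = \frac{174}{108} = 174 \cdot \frac{1}{108} = \frac{29}{18}$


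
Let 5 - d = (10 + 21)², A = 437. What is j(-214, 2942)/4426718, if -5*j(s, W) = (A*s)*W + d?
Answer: 137565456/11066795 ≈ 12.430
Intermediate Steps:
d = -956 (d = 5 - (10 + 21)² = 5 - 1*31² = 5 - 1*961 = 5 - 961 = -956)
j(s, W) = 956/5 - 437*W*s/5 (j(s, W) = -((437*s)*W - 956)/5 = -(437*W*s - 956)/5 = -(-956 + 437*W*s)/5 = 956/5 - 437*W*s/5)
j(-214, 2942)/4426718 = (956/5 - 437/5*2942*(-214))/4426718 = (956/5 + 275129956/5)*(1/4426718) = (275130912/5)*(1/4426718) = 137565456/11066795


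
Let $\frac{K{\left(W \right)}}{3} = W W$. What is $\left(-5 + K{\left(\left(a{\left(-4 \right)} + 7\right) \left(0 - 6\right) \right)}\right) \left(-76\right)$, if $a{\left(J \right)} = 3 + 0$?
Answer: $-820420$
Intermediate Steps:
$a{\left(J \right)} = 3$
$K{\left(W \right)} = 3 W^{2}$ ($K{\left(W \right)} = 3 W W = 3 W^{2}$)
$\left(-5 + K{\left(\left(a{\left(-4 \right)} + 7\right) \left(0 - 6\right) \right)}\right) \left(-76\right) = \left(-5 + 3 \left(\left(3 + 7\right) \left(0 - 6\right)\right)^{2}\right) \left(-76\right) = \left(-5 + 3 \left(10 \left(-6\right)\right)^{2}\right) \left(-76\right) = \left(-5 + 3 \left(-60\right)^{2}\right) \left(-76\right) = \left(-5 + 3 \cdot 3600\right) \left(-76\right) = \left(-5 + 10800\right) \left(-76\right) = 10795 \left(-76\right) = -820420$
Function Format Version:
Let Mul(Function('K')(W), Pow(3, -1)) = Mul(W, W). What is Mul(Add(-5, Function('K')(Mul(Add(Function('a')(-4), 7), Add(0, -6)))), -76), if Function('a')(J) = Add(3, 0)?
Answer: -820420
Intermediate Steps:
Function('a')(J) = 3
Function('K')(W) = Mul(3, Pow(W, 2)) (Function('K')(W) = Mul(3, Mul(W, W)) = Mul(3, Pow(W, 2)))
Mul(Add(-5, Function('K')(Mul(Add(Function('a')(-4), 7), Add(0, -6)))), -76) = Mul(Add(-5, Mul(3, Pow(Mul(Add(3, 7), Add(0, -6)), 2))), -76) = Mul(Add(-5, Mul(3, Pow(Mul(10, -6), 2))), -76) = Mul(Add(-5, Mul(3, Pow(-60, 2))), -76) = Mul(Add(-5, Mul(3, 3600)), -76) = Mul(Add(-5, 10800), -76) = Mul(10795, -76) = -820420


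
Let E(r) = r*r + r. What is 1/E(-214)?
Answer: 1/45582 ≈ 2.1938e-5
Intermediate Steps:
E(r) = r + r**2 (E(r) = r**2 + r = r + r**2)
1/E(-214) = 1/(-214*(1 - 214)) = 1/(-214*(-213)) = 1/45582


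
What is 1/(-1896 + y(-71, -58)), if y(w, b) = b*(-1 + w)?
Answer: 1/2280 ≈ 0.00043860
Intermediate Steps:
1/(-1896 + y(-71, -58)) = 1/(-1896 - 58*(-1 - 71)) = 1/(-1896 - 58*(-72)) = 1/(-1896 + 4176) = 1/2280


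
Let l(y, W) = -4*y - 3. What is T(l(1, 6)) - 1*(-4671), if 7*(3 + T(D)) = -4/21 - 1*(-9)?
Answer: 686381/147 ≈ 4669.3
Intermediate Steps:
l(y, W) = -3 - 4*y
T(D) = -256/147 (T(D) = -3 + (-4/21 - 1*(-9))/7 = -3 + (-4*1/21 + 9)/7 = -3 + (-4/21 + 9)/7 = -3 + (⅐)*(185/21) = -3 + 185/147 = -256/147)
T(l(1, 6)) - 1*(-4671) = -256/147 - 1*(-4671) = -256/147 + 4671 = 686381/147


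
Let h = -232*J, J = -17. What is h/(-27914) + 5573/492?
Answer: 4518361/403932 ≈ 11.186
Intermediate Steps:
h = 3944 (h = -232*(-17) = 3944)
h/(-27914) + 5573/492 = 3944/(-27914) + 5573/492 = 3944*(-1/27914) + 5573*(1/492) = -116/821 + 5573/492 = 4518361/403932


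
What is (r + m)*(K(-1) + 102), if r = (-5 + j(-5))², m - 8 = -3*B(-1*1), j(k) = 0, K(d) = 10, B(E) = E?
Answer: 4032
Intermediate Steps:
m = 11 (m = 8 - (-3) = 8 - 3*(-1) = 8 + 3 = 11)
r = 25 (r = (-5 + 0)² = (-5)² = 25)
(r + m)*(K(-1) + 102) = (25 + 11)*(10 + 102) = 36*112 = 4032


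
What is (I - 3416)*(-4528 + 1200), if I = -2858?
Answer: 20879872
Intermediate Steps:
(I - 3416)*(-4528 + 1200) = (-2858 - 3416)*(-4528 + 1200) = -6274*(-3328) = 20879872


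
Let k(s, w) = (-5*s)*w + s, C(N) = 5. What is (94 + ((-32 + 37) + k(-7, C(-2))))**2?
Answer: 71289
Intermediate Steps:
k(s, w) = s - 5*s*w (k(s, w) = -5*s*w + s = s - 5*s*w)
(94 + ((-32 + 37) + k(-7, C(-2))))**2 = (94 + ((-32 + 37) - 7*(1 - 5*5)))**2 = (94 + (5 - 7*(1 - 25)))**2 = (94 + (5 - 7*(-24)))**2 = (94 + (5 + 168))**2 = (94 + 173)**2 = 267**2 = 71289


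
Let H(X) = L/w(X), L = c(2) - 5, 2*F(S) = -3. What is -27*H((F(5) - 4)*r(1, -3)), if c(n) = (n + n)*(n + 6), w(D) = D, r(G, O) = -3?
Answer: -486/11 ≈ -44.182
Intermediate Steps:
F(S) = -3/2 (F(S) = (½)*(-3) = -3/2)
c(n) = 2*n*(6 + n) (c(n) = (2*n)*(6 + n) = 2*n*(6 + n))
L = 27 (L = 2*2*(6 + 2) - 5 = 2*2*8 - 5 = 32 - 5 = 27)
H(X) = 27/X
-27*H((F(5) - 4)*r(1, -3)) = -729/((-3/2 - 4)*(-3)) = -729/((-11/2*(-3))) = -729/33/2 = -729*2/33 = -27*18/11 = -486/11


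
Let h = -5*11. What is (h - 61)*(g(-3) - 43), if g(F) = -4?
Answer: 5452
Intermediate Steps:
h = -55
(h - 61)*(g(-3) - 43) = (-55 - 61)*(-4 - 43) = -116*(-47) = 5452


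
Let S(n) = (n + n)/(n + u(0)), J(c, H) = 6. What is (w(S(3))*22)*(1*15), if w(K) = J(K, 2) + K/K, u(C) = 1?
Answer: 2310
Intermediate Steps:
S(n) = 2*n/(1 + n) (S(n) = (n + n)/(n + 1) = (2*n)/(1 + n) = 2*n/(1 + n))
w(K) = 7 (w(K) = 6 + K/K = 6 + 1 = 7)
(w(S(3))*22)*(1*15) = (7*22)*(1*15) = 154*15 = 2310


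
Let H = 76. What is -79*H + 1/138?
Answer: -828551/138 ≈ -6004.0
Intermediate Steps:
-79*H + 1/138 = -79*76 + 1/138 = -6004 + 1/138 = -828551/138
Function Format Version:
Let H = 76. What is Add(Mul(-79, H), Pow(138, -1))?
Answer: Rational(-828551, 138) ≈ -6004.0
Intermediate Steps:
Add(Mul(-79, H), Pow(138, -1)) = Add(Mul(-79, 76), Pow(138, -1)) = Add(-6004, Rational(1, 138)) = Rational(-828551, 138)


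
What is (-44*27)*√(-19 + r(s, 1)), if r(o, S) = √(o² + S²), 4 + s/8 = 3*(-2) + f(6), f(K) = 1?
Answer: -1188*√(-19 + √5185) ≈ -8649.3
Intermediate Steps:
s = -72 (s = -32 + 8*(3*(-2) + 1) = -32 + 8*(-6 + 1) = -32 + 8*(-5) = -32 - 40 = -72)
r(o, S) = √(S² + o²)
(-44*27)*√(-19 + r(s, 1)) = (-44*27)*√(-19 + √(1² + (-72)²)) = -1188*√(-19 + √(1 + 5184)) = -1188*√(-19 + √5185)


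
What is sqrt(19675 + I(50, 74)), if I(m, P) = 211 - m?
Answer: 6*sqrt(551) ≈ 140.84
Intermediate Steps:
sqrt(19675 + I(50, 74)) = sqrt(19675 + (211 - 1*50)) = sqrt(19675 + (211 - 50)) = sqrt(19675 + 161) = sqrt(19836) = 6*sqrt(551)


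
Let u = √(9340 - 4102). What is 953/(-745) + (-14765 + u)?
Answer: -11000878/745 + 3*√582 ≈ -14694.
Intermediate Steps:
u = 3*√582 (u = √5238 = 3*√582 ≈ 72.374)
953/(-745) + (-14765 + u) = 953/(-745) + (-14765 + 3*√582) = 953*(-1/745) + (-14765 + 3*√582) = -953/745 + (-14765 + 3*√582) = -11000878/745 + 3*√582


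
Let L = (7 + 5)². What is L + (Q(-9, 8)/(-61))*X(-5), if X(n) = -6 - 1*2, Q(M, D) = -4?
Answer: 8752/61 ≈ 143.48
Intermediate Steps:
X(n) = -8 (X(n) = -6 - 2 = -8)
L = 144 (L = 12² = 144)
L + (Q(-9, 8)/(-61))*X(-5) = 144 - 4/(-61)*(-8) = 144 - 4*(-1/61)*(-8) = 144 + (4/61)*(-8) = 144 - 32/61 = 8752/61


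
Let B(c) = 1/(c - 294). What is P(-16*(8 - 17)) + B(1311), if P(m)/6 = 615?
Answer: 3752731/1017 ≈ 3690.0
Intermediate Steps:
B(c) = 1/(-294 + c)
P(m) = 3690 (P(m) = 6*615 = 3690)
P(-16*(8 - 17)) + B(1311) = 3690 + 1/(-294 + 1311) = 3690 + 1/1017 = 3752731/1017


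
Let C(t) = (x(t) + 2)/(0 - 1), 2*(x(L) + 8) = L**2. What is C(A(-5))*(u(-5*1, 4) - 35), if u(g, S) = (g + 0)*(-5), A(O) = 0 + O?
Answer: 65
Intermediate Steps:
A(O) = O
u(g, S) = -5*g (u(g, S) = g*(-5) = -5*g)
x(L) = -8 + L**2/2
C(t) = 6 - t**2/2 (C(t) = ((-8 + t**2/2) + 2)/(0 - 1) = (-6 + t**2/2)/(-1) = (-6 + t**2/2)*(-1) = 6 - t**2/2)
C(A(-5))*(u(-5*1, 4) - 35) = (6 - 1/2*(-5)**2)*(-(-25) - 35) = (6 - 1/2*25)*(-5*(-5) - 35) = (6 - 25/2)*(25 - 35) = -13/2*(-10) = 65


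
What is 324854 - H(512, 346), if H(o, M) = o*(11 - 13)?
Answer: 325878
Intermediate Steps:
H(o, M) = -2*o (H(o, M) = o*(-2) = -2*o)
324854 - H(512, 346) = 324854 - (-2)*512 = 324854 - 1*(-1024) = 324854 + 1024 = 325878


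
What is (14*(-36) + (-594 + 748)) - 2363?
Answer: -2713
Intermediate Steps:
(14*(-36) + (-594 + 748)) - 2363 = (-504 + 154) - 2363 = -350 - 2363 = -2713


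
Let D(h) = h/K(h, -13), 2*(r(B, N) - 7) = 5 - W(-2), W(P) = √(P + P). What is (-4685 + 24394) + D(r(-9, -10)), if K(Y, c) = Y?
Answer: 19710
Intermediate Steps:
W(P) = √2*√P (W(P) = √(2*P) = √2*√P)
r(B, N) = 19/2 - I (r(B, N) = 7 + (5 - √2*√(-2))/2 = 7 + (5 - √2*I*√2)/2 = 7 + (5 - 2*I)/2 = 7 + (5/2 - I) = 19/2 - I)
D(h) = 1 (D(h) = h/h = 1)
(-4685 + 24394) + D(r(-9, -10)) = (-4685 + 24394) + 1 = 19709 + 1 = 19710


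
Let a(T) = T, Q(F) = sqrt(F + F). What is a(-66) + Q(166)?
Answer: -66 + 2*sqrt(83) ≈ -47.779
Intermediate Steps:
Q(F) = sqrt(2)*sqrt(F) (Q(F) = sqrt(2*F) = sqrt(2)*sqrt(F))
a(-66) + Q(166) = -66 + sqrt(2)*sqrt(166) = -66 + 2*sqrt(83)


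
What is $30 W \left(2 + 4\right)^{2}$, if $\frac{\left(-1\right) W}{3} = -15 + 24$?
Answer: $-29160$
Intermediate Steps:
$W = -27$ ($W = - 3 \left(-15 + 24\right) = \left(-3\right) 9 = -27$)
$30 W \left(2 + 4\right)^{2} = 30 \left(-27\right) \left(2 + 4\right)^{2} = - 810 \cdot 6^{2} = \left(-810\right) 36 = -29160$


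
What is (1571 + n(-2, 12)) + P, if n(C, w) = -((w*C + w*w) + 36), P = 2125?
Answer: 3540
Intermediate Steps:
n(C, w) = -36 - w**2 - C*w (n(C, w) = -((C*w + w**2) + 36) = -((w**2 + C*w) + 36) = -(36 + w**2 + C*w) = -36 - w**2 - C*w)
(1571 + n(-2, 12)) + P = (1571 + (-36 - 1*12**2 - 1*(-2)*12)) + 2125 = (1571 + (-36 - 1*144 + 24)) + 2125 = (1571 + (-36 - 144 + 24)) + 2125 = (1571 - 156) + 2125 = 1415 + 2125 = 3540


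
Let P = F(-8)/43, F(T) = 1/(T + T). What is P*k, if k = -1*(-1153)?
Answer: -1153/688 ≈ -1.6759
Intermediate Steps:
F(T) = 1/(2*T)
P = -1/688 (P = ((1/2)/(-8))/43 = ((1/2)*(-1/8))*(1/43) = -1/16*1/43 = -1/688 ≈ -0.0014535)
k = 1153
P*k = -1/688*1153 = -1153/688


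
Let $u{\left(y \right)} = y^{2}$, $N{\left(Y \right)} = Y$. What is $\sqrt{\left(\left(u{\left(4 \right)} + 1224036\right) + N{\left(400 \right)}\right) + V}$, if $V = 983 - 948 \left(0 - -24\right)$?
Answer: $\sqrt{1202683} \approx 1096.7$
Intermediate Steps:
$V = -21769$ ($V = 983 - 948 \left(0 + 24\right) = 983 - 22752 = -21769$)
$\sqrt{\left(\left(u{\left(4 \right)} + 1224036\right) + N{\left(400 \right)}\right) + V} = \sqrt{\left(\left(4^{2} + 1224036\right) + 400\right) - 21769} = \sqrt{\left(\left(16 + 1224036\right) + 400\right) - 21769} = \sqrt{\left(1224052 + 400\right) - 21769} = \sqrt{1224452 - 21769} = \sqrt{1202683}$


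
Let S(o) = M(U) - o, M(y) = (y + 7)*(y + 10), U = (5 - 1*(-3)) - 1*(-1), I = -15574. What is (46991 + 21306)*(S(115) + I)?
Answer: -1050749345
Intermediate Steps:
U = 9 (U = (5 + 3) + 1 = 8 + 1 = 9)
M(y) = (7 + y)*(10 + y)
S(o) = 304 - o (S(o) = (70 + 9² + 17*9) - o = (70 + 81 + 153) - o = 304 - o)
(46991 + 21306)*(S(115) + I) = (46991 + 21306)*((304 - 1*115) - 15574) = 68297*((304 - 115) - 15574) = 68297*(189 - 15574) = 68297*(-15385) = -1050749345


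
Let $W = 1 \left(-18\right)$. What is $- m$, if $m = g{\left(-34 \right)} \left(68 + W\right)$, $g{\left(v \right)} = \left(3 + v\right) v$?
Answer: $-52700$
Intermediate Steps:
$W = -18$
$g{\left(v \right)} = v \left(3 + v\right)$
$m = 52700$ ($m = - 34 \left(3 - 34\right) \left(68 - 18\right) = \left(-34\right) \left(-31\right) 50 = 1054 \cdot 50 = 52700$)
$- m = \left(-1\right) 52700 = -52700$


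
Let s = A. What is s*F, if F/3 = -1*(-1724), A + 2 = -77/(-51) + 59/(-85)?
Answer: -520648/85 ≈ -6125.3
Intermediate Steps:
A = -302/255 (A = -2 + (-77/(-51) + 59/(-85)) = -2 + (-77*(-1/51) + 59*(-1/85)) = -2 + (77/51 - 59/85) = -2 + 208/255 = -302/255 ≈ -1.1843)
F = 5172 (F = 3*(-1*(-1724)) = 3*1724 = 5172)
s = -302/255 ≈ -1.1843
s*F = -302/255*5172 = -520648/85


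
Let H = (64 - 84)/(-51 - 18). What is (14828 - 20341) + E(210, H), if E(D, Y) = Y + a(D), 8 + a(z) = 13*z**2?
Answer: 39176771/69 ≈ 5.6778e+5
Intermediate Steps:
a(z) = -8 + 13*z**2
H = 20/69 (H = -20/(-69) = -20*(-1/69) = 20/69 ≈ 0.28986)
E(D, Y) = -8 + Y + 13*D**2 (E(D, Y) = Y + (-8 + 13*D**2) = -8 + Y + 13*D**2)
(14828 - 20341) + E(210, H) = (14828 - 20341) + (-8 + 20/69 + 13*210**2) = -5513 + (-8 + 20/69 + 13*44100) = -5513 + (-8 + 20/69 + 573300) = -5513 + 39557168/69 = 39176771/69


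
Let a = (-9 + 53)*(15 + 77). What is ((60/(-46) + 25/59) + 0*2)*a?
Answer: -210320/59 ≈ -3564.7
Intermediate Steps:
a = 4048 (a = 44*92 = 4048)
((60/(-46) + 25/59) + 0*2)*a = ((60/(-46) + 25/59) + 0*2)*4048 = ((60*(-1/46) + 25*(1/59)) + 0)*4048 = ((-30/23 + 25/59) + 0)*4048 = (-1195/1357 + 0)*4048 = -1195/1357*4048 = -210320/59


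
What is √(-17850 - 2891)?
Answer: I*√20741 ≈ 144.02*I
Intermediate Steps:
√(-17850 - 2891) = √(-20741) = I*√20741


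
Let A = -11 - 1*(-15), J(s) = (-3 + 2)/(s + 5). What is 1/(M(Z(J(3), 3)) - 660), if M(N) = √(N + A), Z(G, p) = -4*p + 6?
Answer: -330/217801 - I*√2/435602 ≈ -0.0015151 - 3.2466e-6*I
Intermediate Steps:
J(s) = -1/(5 + s)
Z(G, p) = 6 - 4*p
A = 4 (A = -11 + 15 = 4)
M(N) = √(4 + N) (M(N) = √(N + 4) = √(4 + N))
1/(M(Z(J(3), 3)) - 660) = 1/(√(4 + (6 - 4*3)) - 660) = 1/(√(4 + (6 - 12)) - 660) = 1/(√(4 - 6) - 660) = 1/(√(-2) - 660) = 1/(I*√2 - 660) = 1/(-660 + I*√2)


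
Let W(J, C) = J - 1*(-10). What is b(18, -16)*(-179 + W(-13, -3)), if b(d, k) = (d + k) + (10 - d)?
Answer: 1092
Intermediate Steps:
b(d, k) = 10 + k
W(J, C) = 10 + J (W(J, C) = J + 10 = 10 + J)
b(18, -16)*(-179 + W(-13, -3)) = (10 - 16)*(-179 + (10 - 13)) = -6*(-179 - 3) = -6*(-182) = 1092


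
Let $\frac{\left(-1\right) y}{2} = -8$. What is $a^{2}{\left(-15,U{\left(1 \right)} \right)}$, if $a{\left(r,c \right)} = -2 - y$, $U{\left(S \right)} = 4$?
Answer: $324$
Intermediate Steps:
$y = 16$ ($y = \left(-2\right) \left(-8\right) = 16$)
$a{\left(r,c \right)} = -18$ ($a{\left(r,c \right)} = -2 - 16 = -18$)
$a^{2}{\left(-15,U{\left(1 \right)} \right)} = \left(-18\right)^{2} = 324$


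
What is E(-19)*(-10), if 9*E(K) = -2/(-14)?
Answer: -10/63 ≈ -0.15873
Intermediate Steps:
E(K) = 1/63 (E(K) = (-2/(-14))/9 = (-2*(-1/14))/9 = (⅑)*(⅐) = 1/63)
E(-19)*(-10) = (1/63)*(-10) = -10/63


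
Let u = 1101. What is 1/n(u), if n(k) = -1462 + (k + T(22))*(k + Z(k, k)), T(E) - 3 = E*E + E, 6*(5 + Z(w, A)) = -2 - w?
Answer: 3/4401379 ≈ 6.8160e-7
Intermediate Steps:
Z(w, A) = -16/3 - w/6 (Z(w, A) = -5 + (-2 - w)/6 = -5 + (-⅓ - w/6) = -16/3 - w/6)
T(E) = 3 + E + E² (T(E) = 3 + (E*E + E) = 3 + (E² + E) = 3 + (E + E²) = 3 + E + E²)
n(k) = -1462 + (509 + k)*(-16/3 + 5*k/6) (n(k) = -1462 + (k + (3 + 22 + 22²))*(k + (-16/3 - k/6)) = -1462 + (k + (3 + 22 + 484))*(-16/3 + 5*k/6) = -1462 + (k + 509)*(-16/3 + 5*k/6) = -1462 + (509 + k)*(-16/3 + 5*k/6))
1/n(u) = 1/(-12530/3 + (⅚)*1101² + (2513/6)*1101) = 1/(-12530/3 + (⅚)*1212201 + 922271/2) = 1/(-12530/3 + 2020335/2 + 922271/2) = 1/(4401379/3) = 3/4401379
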